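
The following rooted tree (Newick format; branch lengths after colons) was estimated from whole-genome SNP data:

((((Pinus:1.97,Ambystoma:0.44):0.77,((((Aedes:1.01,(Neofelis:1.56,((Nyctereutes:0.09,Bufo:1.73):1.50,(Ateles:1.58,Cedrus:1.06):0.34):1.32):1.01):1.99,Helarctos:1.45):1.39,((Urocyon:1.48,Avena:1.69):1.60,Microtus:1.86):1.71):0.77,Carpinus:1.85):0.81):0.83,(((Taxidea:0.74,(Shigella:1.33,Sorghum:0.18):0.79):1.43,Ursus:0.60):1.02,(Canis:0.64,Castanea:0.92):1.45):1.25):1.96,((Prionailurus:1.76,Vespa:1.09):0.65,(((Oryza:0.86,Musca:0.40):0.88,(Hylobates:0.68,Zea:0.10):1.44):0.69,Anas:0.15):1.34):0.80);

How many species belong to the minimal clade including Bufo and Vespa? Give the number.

26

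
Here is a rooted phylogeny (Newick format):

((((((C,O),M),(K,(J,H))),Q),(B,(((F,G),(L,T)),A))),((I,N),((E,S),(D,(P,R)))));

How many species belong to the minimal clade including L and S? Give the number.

20

The MRCA of L and S is the root, so the clade is the entire tree.
That clade contains 20 terminal taxa: A, B, C, D, E, F, G, H, I, J, K, L, M, N, O, P, Q, R, S, T.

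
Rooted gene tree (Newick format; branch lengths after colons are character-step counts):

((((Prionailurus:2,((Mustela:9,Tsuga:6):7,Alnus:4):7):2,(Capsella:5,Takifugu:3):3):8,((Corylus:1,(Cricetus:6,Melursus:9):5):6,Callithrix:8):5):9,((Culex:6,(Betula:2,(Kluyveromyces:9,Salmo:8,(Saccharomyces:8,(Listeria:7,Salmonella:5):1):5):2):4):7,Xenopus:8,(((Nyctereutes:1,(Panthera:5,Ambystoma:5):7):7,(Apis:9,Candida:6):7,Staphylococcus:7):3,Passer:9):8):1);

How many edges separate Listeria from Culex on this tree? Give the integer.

The MRCA of Listeria and Culex is the node subtending (Culex,(Betula,(Kluyveromyces,Salmo,(Saccharomyces,(Listeria,Salmonella))))).
From Listeria up to that node: 5 branches. From Culex up to the same node: 1 branch. Total: 5 + 1 = 6.

6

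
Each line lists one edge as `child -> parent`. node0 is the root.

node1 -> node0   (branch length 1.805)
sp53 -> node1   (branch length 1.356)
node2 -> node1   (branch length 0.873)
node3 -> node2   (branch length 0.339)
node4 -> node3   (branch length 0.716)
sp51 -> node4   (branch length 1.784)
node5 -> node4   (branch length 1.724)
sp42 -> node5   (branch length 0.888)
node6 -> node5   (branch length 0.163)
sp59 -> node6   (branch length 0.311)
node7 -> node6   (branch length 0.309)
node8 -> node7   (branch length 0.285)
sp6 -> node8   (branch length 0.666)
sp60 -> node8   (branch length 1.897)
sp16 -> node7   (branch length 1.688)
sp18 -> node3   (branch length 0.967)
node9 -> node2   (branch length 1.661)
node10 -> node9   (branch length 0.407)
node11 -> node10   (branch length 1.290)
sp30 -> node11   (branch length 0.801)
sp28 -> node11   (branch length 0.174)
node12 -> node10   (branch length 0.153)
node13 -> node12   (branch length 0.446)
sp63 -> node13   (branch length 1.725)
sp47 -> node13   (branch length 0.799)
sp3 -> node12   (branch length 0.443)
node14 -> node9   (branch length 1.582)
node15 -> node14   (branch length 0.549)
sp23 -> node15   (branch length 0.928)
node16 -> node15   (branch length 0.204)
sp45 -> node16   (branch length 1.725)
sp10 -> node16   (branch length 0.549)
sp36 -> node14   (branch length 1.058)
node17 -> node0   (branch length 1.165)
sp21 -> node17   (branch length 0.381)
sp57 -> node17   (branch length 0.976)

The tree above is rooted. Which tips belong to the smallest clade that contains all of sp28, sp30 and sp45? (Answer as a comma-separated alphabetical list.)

Tracing sp28: it sits inside (sp30,sp28).
Tracing sp30: it sits inside (sp30,sp28).
Tracing sp45: it sits inside (sp45,sp10).
The smallest clade enclosing all 3 is (((sp30,sp28),((sp63,sp47),sp3)),((sp23,(sp45,sp10)),sp36)); the answer is its 9 terminal taxa in alphabetical order.

sp10, sp23, sp28, sp3, sp30, sp36, sp45, sp47, sp63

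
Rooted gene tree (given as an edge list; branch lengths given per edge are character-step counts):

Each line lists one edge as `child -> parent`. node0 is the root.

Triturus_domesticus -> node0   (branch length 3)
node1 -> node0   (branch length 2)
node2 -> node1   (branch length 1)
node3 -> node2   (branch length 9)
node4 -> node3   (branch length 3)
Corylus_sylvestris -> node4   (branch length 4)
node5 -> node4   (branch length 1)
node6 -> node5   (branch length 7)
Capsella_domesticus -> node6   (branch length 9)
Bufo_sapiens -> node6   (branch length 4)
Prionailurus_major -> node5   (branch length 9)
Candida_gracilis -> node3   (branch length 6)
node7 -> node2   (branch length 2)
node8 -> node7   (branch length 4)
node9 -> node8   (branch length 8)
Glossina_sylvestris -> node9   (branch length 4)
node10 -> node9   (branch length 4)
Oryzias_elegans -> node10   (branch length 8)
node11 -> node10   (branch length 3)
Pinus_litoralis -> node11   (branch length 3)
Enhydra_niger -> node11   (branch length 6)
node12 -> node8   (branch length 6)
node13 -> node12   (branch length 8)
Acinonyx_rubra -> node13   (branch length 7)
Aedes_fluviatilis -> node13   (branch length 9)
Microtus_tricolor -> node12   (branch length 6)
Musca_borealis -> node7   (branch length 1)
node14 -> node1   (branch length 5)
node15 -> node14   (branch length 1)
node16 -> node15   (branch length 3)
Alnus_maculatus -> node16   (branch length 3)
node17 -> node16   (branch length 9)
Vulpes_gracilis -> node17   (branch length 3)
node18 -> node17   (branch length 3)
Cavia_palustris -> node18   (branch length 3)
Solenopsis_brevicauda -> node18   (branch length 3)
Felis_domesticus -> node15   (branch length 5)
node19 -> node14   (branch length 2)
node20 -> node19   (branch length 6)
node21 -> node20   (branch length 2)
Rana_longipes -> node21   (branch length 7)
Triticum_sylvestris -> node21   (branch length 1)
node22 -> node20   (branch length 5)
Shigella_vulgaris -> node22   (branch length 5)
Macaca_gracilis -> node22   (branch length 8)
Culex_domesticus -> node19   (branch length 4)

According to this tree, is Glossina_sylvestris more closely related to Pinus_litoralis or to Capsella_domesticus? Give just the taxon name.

Pinus_litoralis

The MRCA of Glossina_sylvestris and Pinus_litoralis subtends (Glossina_sylvestris,(Oryzias_elegans,(Pinus_litoralis,Enhydra_niger))) (4 taxa).
The MRCA of Glossina_sylvestris and Capsella_domesticus subtends (((Corylus_sylvestris,((Capsella_domesticus,Bufo_sapiens),Prionailurus_major)),Candida_gracilis),(((Glossina_sylvestris,(Oryzias_elegans,(Pinus_litoralis,Enhydra_niger))),((Acinonyx_rubra,Aedes_fluviatilis),Microtus_tricolor)),Musca_borealis)) (13 taxa).
The first is nested inside the second, so Glossina_sylvestris shares a more recent common ancestor with Pinus_litoralis.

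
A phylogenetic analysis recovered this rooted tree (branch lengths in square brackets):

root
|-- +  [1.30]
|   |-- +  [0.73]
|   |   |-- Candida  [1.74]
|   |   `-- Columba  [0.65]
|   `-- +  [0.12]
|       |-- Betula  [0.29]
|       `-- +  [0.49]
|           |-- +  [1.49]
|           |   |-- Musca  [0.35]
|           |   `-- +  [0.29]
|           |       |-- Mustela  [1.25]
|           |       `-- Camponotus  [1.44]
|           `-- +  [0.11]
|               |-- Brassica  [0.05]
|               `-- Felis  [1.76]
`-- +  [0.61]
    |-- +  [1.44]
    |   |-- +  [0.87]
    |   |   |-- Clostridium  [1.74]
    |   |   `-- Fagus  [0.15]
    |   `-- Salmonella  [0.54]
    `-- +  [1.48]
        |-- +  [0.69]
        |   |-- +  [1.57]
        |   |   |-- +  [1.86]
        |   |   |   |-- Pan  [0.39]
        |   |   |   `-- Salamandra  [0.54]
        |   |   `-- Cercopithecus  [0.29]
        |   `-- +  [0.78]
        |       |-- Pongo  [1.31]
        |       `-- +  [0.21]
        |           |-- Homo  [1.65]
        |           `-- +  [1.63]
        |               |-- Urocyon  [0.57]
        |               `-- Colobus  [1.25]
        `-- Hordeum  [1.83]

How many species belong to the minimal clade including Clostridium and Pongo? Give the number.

11

The MRCA of Clostridium and Pongo is the node subtending (((Clostridium,Fagus),Salmonella),((((Pan,Salamandra),Cercopithecus),(Pongo,(Homo,(Urocyon,Colobus)))),Hordeum)).
That clade contains 11 terminal taxa: Cercopithecus, Clostridium, Colobus, Fagus, Homo, Hordeum, Pan, Pongo, Salamandra, Salmonella, Urocyon.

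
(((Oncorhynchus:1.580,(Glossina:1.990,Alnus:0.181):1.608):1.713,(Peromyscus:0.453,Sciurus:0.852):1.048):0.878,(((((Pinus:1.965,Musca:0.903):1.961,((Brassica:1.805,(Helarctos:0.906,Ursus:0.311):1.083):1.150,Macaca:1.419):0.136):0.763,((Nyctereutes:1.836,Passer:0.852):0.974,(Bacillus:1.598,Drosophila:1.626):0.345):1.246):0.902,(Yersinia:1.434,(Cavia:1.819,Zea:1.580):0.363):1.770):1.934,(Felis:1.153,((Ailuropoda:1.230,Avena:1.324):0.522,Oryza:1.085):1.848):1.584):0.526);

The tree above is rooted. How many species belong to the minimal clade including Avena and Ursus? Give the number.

The MRCA of Avena and Ursus is the node subtending (((((Pinus,Musca),((Brassica,(Helarctos,Ursus)),Macaca)),((Nyctereutes,Passer),(Bacillus,Drosophila))),(Yersinia,(Cavia,Zea))),(Felis,((Ailuropoda,Avena),Oryza))).
That clade contains 17 terminal taxa: Ailuropoda, Avena, Bacillus, Brassica, Cavia, Drosophila, Felis, Helarctos, Macaca, Musca, Nyctereutes, Oryza, Passer, Pinus, Ursus, Yersinia, Zea.

17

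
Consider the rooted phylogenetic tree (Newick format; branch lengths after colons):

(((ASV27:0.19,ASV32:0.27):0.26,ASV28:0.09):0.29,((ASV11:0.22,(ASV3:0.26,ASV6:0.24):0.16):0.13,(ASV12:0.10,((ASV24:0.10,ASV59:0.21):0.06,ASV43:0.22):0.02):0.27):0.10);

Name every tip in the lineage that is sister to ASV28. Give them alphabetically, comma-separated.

ASV27, ASV32

ASV28 attaches to the tree at the node subtending ((ASV27,ASV32),ASV28).
The other lineage descending from that same node — the sister group — is (ASV27,ASV32); its 2 tips in alphabetical order are the answer.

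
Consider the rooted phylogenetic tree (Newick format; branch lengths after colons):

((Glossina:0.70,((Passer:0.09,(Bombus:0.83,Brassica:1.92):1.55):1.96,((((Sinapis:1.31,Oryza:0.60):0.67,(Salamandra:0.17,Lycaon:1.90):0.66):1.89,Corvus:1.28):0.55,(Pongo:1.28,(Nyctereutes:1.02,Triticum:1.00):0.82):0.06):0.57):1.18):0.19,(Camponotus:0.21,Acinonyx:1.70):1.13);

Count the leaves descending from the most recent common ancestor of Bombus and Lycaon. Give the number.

The MRCA of Bombus and Lycaon is the node subtending ((Passer,(Bombus,Brassica)),((((Sinapis,Oryza),(Salamandra,Lycaon)),Corvus),(Pongo,(Nyctereutes,Triticum)))).
That clade contains 11 terminal taxa: Bombus, Brassica, Corvus, Lycaon, Nyctereutes, Oryza, Passer, Pongo, Salamandra, Sinapis, Triticum.

11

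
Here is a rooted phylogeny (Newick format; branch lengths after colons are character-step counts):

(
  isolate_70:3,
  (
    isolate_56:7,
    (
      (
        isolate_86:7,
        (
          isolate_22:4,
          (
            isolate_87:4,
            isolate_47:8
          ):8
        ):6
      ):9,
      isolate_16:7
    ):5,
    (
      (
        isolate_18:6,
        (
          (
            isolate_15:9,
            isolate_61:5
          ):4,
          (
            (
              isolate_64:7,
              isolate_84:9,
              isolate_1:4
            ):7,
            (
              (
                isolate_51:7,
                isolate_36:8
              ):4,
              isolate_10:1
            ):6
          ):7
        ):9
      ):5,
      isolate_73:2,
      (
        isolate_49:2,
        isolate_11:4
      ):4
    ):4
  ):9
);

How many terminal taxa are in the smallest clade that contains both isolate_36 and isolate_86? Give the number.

The MRCA of isolate_36 and isolate_86 is the node subtending (isolate_56,((isolate_86,(isolate_22,(isolate_87,isolate_47))),isolate_16),((isolate_18,((isolate_15,isolate_61),((isolate_64,isolate_84,isolate_1),((isolate_51,isolate_36),isolate_10)))),isolate_73,(isolate_49,isolate_11))).
That clade contains 18 terminal taxa: isolate_1, isolate_10, isolate_11, isolate_15, isolate_16, isolate_18, isolate_22, isolate_36, isolate_47, isolate_49, isolate_51, isolate_56, isolate_61, isolate_64, isolate_73, isolate_84, isolate_86, isolate_87.

18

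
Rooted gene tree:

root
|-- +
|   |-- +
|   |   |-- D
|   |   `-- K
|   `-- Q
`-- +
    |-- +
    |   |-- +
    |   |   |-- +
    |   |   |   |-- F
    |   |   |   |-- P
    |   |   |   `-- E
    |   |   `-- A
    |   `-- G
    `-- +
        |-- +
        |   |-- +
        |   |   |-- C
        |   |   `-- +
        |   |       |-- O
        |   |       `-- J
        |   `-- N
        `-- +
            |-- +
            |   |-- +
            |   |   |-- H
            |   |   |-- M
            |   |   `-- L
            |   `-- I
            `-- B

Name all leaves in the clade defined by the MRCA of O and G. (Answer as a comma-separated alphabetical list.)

A, B, C, E, F, G, H, I, J, L, M, N, O, P

Tracing O: it sits inside (O,J).
Tracing G: it sits inside (((F,P,E),A),G).
The smallest clade enclosing both is ((((F,P,E),A),G),(((C,(O,J)),N),(((H,M,L),I),B))); the answer is its 14 terminal taxa in alphabetical order.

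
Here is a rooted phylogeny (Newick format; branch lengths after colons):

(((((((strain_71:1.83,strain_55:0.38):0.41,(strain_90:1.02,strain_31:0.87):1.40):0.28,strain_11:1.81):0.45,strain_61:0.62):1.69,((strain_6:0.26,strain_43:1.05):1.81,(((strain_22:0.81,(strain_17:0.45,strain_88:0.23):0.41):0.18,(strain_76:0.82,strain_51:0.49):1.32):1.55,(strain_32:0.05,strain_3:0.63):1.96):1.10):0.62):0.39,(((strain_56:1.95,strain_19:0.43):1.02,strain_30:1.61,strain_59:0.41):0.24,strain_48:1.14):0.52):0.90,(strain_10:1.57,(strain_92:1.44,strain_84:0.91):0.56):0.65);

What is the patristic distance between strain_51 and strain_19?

The path runs strain_51 → … → MRCA → … → strain_19; the MRCA is the node subtending ((((((strain_71,strain_55),(strain_90,strain_31)),strain_11),strain_61),((strain_6,strain_43),(((strain_22,(strain_17,strain_88)),(strain_76,strain_51)),(strain_32,strain_3)))),(((strain_56,strain_19),strain_30,strain_59),strain_48)).
Branch lengths along that path: 0.49 + 1.32 + 1.55 + 1.10 + 0.62 + 0.39 + 0.52 + 0.24 + 1.02 + 0.43 = 7.68.

7.68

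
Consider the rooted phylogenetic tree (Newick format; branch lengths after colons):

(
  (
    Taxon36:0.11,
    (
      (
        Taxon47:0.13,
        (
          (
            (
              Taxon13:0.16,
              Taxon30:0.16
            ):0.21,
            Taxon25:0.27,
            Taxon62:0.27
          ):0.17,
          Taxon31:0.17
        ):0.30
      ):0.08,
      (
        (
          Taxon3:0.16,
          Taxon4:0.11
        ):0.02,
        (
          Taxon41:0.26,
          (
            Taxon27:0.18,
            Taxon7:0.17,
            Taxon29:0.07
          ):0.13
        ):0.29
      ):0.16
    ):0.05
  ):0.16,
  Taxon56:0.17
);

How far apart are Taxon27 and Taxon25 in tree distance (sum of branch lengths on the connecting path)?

1.58

The path runs Taxon27 → … → MRCA → … → Taxon25; the MRCA is the node subtending ((Taxon47,(((Taxon13,Taxon30),Taxon25,Taxon62),Taxon31)),((Taxon3,Taxon4),(Taxon41,(Taxon27,Taxon7,Taxon29)))).
Branch lengths along that path: 0.18 + 0.13 + 0.29 + 0.16 + 0.08 + 0.30 + 0.17 + 0.27 = 1.58.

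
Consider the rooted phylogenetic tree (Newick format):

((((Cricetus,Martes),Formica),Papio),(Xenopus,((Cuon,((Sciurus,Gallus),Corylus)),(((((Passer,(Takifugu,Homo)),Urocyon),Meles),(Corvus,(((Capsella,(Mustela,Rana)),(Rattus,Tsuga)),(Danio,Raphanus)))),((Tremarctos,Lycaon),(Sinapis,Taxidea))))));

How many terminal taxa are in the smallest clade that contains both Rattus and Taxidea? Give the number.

17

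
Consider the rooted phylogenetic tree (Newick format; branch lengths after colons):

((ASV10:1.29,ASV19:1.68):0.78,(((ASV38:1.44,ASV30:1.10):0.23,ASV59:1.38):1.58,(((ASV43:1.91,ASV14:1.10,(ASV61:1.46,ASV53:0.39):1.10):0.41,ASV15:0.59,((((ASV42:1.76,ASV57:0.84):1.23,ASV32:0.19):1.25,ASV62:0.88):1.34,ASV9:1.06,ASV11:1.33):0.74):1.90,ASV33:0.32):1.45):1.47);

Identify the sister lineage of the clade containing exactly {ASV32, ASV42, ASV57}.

ASV62

The clade containing exactly {ASV32, ASV42, ASV57} attaches to the tree at the node subtending (((ASV42,ASV57),ASV32),ASV62).
The other lineage descending from that same node — the sister group — is the single tip ASV62.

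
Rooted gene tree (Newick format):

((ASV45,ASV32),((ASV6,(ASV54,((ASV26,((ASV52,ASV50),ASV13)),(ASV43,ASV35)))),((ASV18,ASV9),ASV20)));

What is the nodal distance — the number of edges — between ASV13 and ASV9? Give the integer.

The MRCA of ASV13 and ASV9 is the node subtending ((ASV6,(ASV54,((ASV26,((ASV52,ASV50),ASV13)),(ASV43,ASV35)))),((ASV18,ASV9),ASV20)).
From ASV13 up to that node: 6 branches. From ASV9 up to the same node: 3 branches. Total: 6 + 3 = 9.

9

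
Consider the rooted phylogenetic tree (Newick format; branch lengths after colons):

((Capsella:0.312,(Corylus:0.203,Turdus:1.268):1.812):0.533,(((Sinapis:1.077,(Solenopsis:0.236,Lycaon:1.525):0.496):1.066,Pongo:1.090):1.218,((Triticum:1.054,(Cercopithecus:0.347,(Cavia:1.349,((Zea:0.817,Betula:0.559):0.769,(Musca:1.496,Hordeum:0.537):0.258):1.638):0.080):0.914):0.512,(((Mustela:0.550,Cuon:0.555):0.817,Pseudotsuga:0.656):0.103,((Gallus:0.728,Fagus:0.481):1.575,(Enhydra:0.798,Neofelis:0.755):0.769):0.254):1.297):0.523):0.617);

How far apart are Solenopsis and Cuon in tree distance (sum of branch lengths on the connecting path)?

The path runs Solenopsis → … → MRCA → … → Cuon; the MRCA is the node subtending (((Sinapis,(Solenopsis,Lycaon)),Pongo),((Triticum,(Cercopithecus,(Cavia,((Zea,Betula),(Musca,Hordeum))))),(((Mustela,Cuon),Pseudotsuga),((Gallus,Fagus),(Enhydra,Neofelis))))).
Branch lengths along that path: 0.236 + 0.496 + 1.066 + 1.218 + 0.523 + 1.297 + 0.103 + 0.817 + 0.555 = 6.311.

6.311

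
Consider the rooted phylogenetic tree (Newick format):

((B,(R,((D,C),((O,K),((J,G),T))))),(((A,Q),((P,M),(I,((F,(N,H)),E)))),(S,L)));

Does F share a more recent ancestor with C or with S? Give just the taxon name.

The MRCA of F and S subtends (((A,Q),((P,M),(I,((F,(N,H)),E)))),(S,L)) (11 taxa).
The MRCA of F and C is the root, subtending the entire tree (20 taxa).
The first is nested inside the second, so F shares a more recent common ancestor with S.

S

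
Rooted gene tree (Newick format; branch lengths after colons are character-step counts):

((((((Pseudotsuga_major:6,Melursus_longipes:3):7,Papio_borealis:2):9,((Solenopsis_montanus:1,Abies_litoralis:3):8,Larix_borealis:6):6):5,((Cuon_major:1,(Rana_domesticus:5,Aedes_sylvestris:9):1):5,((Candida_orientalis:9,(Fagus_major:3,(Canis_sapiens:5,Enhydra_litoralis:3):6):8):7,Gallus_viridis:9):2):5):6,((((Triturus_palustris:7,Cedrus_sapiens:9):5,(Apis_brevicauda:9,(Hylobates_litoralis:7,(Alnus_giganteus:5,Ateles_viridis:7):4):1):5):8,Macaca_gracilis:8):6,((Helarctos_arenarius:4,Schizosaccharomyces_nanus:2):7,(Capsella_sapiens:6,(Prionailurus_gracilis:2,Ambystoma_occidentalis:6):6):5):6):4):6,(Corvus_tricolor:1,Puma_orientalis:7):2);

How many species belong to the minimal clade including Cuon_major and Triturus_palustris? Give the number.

The MRCA of Cuon_major and Triturus_palustris is the node subtending (((((Pseudotsuga_major,Melursus_longipes),Papio_borealis),((Solenopsis_montanus,Abies_litoralis),Larix_borealis)),((Cuon_major,(Rana_domesticus,Aedes_sylvestris)),((Candida_orientalis,(Fagus_major,(Canis_sapiens,Enhydra_litoralis))),Gallus_viridis))),((((Triturus_palustris,Cedrus_sapiens),(Apis_brevicauda,(Hylobates_litoralis,(Alnus_giganteus,Ateles_viridis)))),Macaca_gracilis),((Helarctos_arenarius,Schizosaccharomyces_nanus),(Capsella_sapiens,(Prionailurus_gracilis,Ambystoma_occidentalis))))).
That clade contains 26 terminal taxa: Abies_litoralis, Aedes_sylvestris, Alnus_giganteus, Ambystoma_occidentalis, Apis_brevicauda, Ateles_viridis, Candida_orientalis, Canis_sapiens, Capsella_sapiens, Cedrus_sapiens, Cuon_major, Enhydra_litoralis, Fagus_major, Gallus_viridis, Helarctos_arenarius, Hylobates_litoralis, Larix_borealis, Macaca_gracilis, Melursus_longipes, Papio_borealis, Prionailurus_gracilis, Pseudotsuga_major, Rana_domesticus, Schizosaccharomyces_nanus, Solenopsis_montanus, Triturus_palustris.

26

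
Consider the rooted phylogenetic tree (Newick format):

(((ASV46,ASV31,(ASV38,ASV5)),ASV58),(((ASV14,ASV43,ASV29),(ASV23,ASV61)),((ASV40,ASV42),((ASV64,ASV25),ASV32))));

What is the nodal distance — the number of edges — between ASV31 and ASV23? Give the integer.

7

The MRCA of ASV31 and ASV23 is the root of the tree.
From ASV31 up to that node: 3 branches. From ASV23 up to the same node: 4 branches. Total: 3 + 4 = 7.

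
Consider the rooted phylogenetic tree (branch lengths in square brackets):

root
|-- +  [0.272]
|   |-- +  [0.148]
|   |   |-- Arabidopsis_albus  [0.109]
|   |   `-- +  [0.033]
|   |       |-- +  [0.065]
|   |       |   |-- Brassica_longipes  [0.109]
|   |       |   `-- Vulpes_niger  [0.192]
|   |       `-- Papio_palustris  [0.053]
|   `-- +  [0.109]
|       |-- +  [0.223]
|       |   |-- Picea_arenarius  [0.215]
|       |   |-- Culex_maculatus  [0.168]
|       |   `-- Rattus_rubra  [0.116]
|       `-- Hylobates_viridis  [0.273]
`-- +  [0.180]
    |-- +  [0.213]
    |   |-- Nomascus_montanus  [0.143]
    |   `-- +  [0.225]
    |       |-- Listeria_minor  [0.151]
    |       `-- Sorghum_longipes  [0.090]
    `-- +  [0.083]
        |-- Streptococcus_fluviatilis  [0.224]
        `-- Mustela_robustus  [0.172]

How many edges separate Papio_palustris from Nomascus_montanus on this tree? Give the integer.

The MRCA of Papio_palustris and Nomascus_montanus is the root of the tree.
From Papio_palustris up to that node: 4 branches. From Nomascus_montanus up to the same node: 3 branches. Total: 4 + 3 = 7.

7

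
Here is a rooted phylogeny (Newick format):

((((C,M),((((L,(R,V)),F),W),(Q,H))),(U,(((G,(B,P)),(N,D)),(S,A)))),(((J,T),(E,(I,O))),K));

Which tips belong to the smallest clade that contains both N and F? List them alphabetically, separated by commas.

A, B, C, D, F, G, H, L, M, N, P, Q, R, S, U, V, W

Tracing N: it sits inside (N,D).
Tracing F: it sits inside ((L,(R,V)),F).
The smallest clade enclosing both is (((C,M),((((L,(R,V)),F),W),(Q,H))),(U,(((G,(B,P)),(N,D)),(S,A)))); the answer is its 17 terminal taxa in alphabetical order.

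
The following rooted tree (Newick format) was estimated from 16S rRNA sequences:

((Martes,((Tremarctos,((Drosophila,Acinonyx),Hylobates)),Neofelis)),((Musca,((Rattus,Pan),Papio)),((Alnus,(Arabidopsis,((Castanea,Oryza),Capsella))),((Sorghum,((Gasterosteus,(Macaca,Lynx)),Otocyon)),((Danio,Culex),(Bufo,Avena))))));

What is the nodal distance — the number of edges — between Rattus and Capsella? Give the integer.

The MRCA of Rattus and Capsella is the node subtending ((Musca,((Rattus,Pan),Papio)),((Alnus,(Arabidopsis,((Castanea,Oryza),Capsella))),((Sorghum,((Gasterosteus,(Macaca,Lynx)),Otocyon)),((Danio,Culex),(Bufo,Avena))))).
From Rattus up to that node: 4 branches. From Capsella up to the same node: 5 branches. Total: 4 + 5 = 9.

9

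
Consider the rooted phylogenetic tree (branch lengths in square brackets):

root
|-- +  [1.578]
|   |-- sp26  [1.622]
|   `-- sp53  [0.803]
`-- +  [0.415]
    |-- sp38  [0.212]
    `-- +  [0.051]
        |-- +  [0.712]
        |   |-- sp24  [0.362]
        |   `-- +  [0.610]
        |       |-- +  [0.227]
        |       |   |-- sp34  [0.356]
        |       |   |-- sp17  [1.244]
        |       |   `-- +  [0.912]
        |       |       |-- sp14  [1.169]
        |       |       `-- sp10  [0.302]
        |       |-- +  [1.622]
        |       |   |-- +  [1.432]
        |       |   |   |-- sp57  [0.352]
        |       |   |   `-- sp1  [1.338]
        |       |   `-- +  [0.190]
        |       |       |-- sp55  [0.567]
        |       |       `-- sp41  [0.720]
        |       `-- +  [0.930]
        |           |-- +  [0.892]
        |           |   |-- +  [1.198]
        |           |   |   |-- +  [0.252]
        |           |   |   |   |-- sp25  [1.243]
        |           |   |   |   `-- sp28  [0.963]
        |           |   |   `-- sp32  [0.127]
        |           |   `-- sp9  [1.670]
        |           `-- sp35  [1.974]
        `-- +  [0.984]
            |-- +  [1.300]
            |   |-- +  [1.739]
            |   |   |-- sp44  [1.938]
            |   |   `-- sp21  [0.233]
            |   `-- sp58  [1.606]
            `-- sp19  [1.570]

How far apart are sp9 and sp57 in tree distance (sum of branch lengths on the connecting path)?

The path runs sp9 → … → MRCA → … → sp57; the MRCA is the node subtending ((sp34,sp17,(sp14,sp10)),((sp57,sp1),(sp55,sp41)),((((sp25,sp28),sp32),sp9),sp35)).
Branch lengths along that path: 1.670 + 0.892 + 0.930 + 1.622 + 1.432 + 0.352 = 6.898.

6.898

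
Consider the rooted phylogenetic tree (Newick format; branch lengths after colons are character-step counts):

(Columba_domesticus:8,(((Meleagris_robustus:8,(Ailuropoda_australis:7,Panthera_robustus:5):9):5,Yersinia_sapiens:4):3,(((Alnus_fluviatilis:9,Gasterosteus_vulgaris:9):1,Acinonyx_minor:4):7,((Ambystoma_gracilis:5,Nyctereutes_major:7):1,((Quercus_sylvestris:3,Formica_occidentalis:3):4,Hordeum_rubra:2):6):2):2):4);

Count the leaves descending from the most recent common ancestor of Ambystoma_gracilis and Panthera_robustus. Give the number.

12

The MRCA of Ambystoma_gracilis and Panthera_robustus is the node subtending (((Meleagris_robustus,(Ailuropoda_australis,Panthera_robustus)),Yersinia_sapiens),(((Alnus_fluviatilis,Gasterosteus_vulgaris),Acinonyx_minor),((Ambystoma_gracilis,Nyctereutes_major),((Quercus_sylvestris,Formica_occidentalis),Hordeum_rubra)))).
That clade contains 12 terminal taxa: Acinonyx_minor, Ailuropoda_australis, Alnus_fluviatilis, Ambystoma_gracilis, Formica_occidentalis, Gasterosteus_vulgaris, Hordeum_rubra, Meleagris_robustus, Nyctereutes_major, Panthera_robustus, Quercus_sylvestris, Yersinia_sapiens.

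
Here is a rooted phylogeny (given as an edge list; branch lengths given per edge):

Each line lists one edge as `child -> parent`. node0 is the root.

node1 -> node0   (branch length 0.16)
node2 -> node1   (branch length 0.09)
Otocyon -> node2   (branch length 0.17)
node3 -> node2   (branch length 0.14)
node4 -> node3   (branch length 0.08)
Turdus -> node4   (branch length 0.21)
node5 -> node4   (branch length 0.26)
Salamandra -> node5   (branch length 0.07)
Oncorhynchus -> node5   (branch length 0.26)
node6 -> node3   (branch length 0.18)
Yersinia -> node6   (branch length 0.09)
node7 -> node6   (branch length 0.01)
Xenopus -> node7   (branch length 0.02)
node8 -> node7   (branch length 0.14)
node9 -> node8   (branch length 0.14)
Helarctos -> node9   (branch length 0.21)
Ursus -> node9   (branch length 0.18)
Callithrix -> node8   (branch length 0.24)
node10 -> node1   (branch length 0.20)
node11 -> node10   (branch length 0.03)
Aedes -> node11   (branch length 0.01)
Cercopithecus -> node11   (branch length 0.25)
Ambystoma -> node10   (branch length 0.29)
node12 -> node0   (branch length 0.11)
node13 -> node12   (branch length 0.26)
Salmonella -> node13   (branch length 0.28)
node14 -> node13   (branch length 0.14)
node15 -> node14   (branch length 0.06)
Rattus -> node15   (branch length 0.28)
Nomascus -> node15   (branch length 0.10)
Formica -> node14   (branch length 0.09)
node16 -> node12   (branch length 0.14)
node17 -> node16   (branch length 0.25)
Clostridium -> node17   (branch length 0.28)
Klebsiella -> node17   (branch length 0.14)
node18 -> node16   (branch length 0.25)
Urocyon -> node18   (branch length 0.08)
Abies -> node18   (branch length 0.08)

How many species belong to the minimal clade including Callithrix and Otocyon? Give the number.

9

The MRCA of Callithrix and Otocyon is the node subtending (Otocyon,((Turdus,(Salamandra,Oncorhynchus)),(Yersinia,(Xenopus,((Helarctos,Ursus),Callithrix))))).
That clade contains 9 terminal taxa: Callithrix, Helarctos, Oncorhynchus, Otocyon, Salamandra, Turdus, Ursus, Xenopus, Yersinia.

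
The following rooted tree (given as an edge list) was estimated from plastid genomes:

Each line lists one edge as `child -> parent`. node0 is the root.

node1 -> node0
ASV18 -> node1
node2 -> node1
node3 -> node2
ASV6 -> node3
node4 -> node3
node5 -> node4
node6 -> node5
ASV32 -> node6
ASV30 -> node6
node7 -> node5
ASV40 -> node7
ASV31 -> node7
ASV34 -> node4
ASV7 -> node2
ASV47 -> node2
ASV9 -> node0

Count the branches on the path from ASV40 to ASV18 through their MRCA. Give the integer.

The MRCA of ASV40 and ASV18 is the node subtending (ASV18,((ASV6,(((ASV32,ASV30),(ASV40,ASV31)),ASV34)),ASV7,ASV47)).
From ASV40 up to that node: 6 branches. From ASV18 up to the same node: 1 branch. Total: 6 + 1 = 7.

7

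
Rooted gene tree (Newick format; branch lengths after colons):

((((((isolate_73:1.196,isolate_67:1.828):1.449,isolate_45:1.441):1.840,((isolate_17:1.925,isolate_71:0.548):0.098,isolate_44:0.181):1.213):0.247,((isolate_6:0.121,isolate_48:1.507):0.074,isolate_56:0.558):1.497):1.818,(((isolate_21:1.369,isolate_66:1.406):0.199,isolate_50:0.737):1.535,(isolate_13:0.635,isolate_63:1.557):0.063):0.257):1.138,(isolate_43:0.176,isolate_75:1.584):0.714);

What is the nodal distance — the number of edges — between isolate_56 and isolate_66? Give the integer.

The MRCA of isolate_56 and isolate_66 is the node subtending (((((isolate_73,isolate_67),isolate_45),((isolate_17,isolate_71),isolate_44)),((isolate_6,isolate_48),isolate_56)),(((isolate_21,isolate_66),isolate_50),(isolate_13,isolate_63))).
From isolate_56 up to that node: 3 branches. From isolate_66 up to the same node: 4 branches. Total: 3 + 4 = 7.

7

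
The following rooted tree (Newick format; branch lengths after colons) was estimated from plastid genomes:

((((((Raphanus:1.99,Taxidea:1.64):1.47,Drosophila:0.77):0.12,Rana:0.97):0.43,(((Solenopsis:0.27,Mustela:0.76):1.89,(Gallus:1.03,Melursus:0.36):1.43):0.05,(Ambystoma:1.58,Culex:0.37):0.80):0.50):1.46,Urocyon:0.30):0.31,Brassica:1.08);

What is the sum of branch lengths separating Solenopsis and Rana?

The path runs Solenopsis → … → MRCA → … → Rana; the MRCA is the node subtending ((((Raphanus,Taxidea),Drosophila),Rana),(((Solenopsis,Mustela),(Gallus,Melursus)),(Ambystoma,Culex))).
Branch lengths along that path: 0.27 + 1.89 + 0.05 + 0.50 + 0.43 + 0.97 = 4.11.

4.11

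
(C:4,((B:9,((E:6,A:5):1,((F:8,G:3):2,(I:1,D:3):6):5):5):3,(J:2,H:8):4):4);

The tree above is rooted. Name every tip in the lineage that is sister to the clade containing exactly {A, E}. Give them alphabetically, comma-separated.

The clade containing exactly {A, E} attaches to the tree at the node subtending ((E,A),((F,G),(I,D))).
The other lineage descending from that same node — the sister group — is ((F,G),(I,D)); its 4 tips in alphabetical order are the answer.

D, F, G, I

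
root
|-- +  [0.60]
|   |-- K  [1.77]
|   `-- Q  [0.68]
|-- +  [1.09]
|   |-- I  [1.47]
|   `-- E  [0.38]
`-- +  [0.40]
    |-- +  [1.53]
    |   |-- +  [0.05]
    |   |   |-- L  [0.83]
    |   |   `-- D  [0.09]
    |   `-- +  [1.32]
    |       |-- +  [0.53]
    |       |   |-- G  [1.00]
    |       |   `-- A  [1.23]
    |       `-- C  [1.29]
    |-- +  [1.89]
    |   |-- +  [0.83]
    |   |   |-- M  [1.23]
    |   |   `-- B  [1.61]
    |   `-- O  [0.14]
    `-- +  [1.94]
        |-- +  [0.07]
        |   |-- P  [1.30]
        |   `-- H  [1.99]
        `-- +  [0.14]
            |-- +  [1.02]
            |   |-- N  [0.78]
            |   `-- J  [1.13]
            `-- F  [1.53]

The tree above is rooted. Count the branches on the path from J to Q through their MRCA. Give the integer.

The MRCA of J and Q is the root of the tree.
From J up to that node: 5 branches. From Q up to the same node: 2 branches. Total: 5 + 2 = 7.

7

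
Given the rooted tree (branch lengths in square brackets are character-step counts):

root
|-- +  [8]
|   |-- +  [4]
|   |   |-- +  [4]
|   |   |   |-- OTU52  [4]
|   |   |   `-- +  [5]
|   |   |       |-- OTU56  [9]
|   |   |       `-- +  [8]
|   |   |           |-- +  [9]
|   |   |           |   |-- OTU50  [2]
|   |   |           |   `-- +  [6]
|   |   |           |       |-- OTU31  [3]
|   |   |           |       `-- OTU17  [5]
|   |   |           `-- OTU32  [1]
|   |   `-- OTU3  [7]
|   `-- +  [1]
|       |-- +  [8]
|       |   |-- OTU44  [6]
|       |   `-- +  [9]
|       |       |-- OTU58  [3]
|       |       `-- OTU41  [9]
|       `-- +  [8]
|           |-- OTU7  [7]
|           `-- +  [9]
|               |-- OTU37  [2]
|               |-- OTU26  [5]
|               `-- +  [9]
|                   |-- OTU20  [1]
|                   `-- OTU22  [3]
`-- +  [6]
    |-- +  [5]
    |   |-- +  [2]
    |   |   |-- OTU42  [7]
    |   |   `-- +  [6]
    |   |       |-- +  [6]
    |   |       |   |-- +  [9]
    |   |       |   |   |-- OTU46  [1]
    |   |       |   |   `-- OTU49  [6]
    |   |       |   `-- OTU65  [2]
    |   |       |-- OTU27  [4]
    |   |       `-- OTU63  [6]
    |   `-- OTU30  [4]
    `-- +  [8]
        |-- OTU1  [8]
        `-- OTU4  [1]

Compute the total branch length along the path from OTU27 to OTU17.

72

The path runs OTU27 → … → MRCA → … → OTU17; the MRCA is the root of the tree.
Branch lengths along that path: 4 + 6 + 2 + 5 + 6 + 8 + 4 + 4 + 5 + 8 + 9 + 6 + 5 = 72.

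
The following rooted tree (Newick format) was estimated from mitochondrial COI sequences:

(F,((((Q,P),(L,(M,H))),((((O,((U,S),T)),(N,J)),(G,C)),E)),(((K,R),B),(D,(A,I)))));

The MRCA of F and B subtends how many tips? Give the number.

21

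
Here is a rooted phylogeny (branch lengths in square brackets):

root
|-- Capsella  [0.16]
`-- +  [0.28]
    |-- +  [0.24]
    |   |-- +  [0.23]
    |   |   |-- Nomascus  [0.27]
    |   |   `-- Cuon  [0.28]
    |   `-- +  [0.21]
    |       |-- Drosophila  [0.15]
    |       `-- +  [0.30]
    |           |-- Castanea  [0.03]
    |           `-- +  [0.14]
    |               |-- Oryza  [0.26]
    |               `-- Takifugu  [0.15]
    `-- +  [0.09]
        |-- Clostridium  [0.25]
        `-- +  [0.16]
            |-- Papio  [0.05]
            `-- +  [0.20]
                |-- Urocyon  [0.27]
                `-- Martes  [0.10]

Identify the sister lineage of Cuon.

Cuon attaches to the tree at the node subtending (Nomascus,Cuon).
The other lineage descending from that same node — the sister group — is the single tip Nomascus.

Nomascus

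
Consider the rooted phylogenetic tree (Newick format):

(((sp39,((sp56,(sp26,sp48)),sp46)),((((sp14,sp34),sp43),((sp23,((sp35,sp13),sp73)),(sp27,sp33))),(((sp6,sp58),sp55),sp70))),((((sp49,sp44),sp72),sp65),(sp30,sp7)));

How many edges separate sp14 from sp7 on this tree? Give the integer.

9

The MRCA of sp14 and sp7 is the root of the tree.
From sp14 up to that node: 6 branches. From sp7 up to the same node: 3 branches. Total: 6 + 3 = 9.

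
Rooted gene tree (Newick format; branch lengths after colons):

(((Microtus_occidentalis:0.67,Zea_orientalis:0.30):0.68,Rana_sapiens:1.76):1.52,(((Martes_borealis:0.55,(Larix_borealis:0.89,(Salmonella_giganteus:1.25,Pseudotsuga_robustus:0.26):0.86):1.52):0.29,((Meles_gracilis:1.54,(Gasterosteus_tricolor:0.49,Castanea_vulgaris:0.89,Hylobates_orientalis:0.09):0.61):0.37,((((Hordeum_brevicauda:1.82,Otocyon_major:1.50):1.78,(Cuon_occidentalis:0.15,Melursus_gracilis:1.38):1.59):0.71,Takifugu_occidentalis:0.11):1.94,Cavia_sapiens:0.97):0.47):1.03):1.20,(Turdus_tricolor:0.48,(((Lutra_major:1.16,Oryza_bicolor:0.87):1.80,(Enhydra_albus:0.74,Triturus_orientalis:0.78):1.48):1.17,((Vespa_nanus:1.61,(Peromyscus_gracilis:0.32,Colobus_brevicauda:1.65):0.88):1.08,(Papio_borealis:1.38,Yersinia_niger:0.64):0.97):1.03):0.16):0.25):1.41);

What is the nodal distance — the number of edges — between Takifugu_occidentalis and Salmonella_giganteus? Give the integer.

8

The MRCA of Takifugu_occidentalis and Salmonella_giganteus is the node subtending ((Martes_borealis,(Larix_borealis,(Salmonella_giganteus,Pseudotsuga_robustus))),((Meles_gracilis,(Gasterosteus_tricolor,Castanea_vulgaris,Hylobates_orientalis)),((((Hordeum_brevicauda,Otocyon_major),(Cuon_occidentalis,Melursus_gracilis)),Takifugu_occidentalis),Cavia_sapiens))).
From Takifugu_occidentalis up to that node: 4 branches. From Salmonella_giganteus up to the same node: 4 branches. Total: 4 + 4 = 8.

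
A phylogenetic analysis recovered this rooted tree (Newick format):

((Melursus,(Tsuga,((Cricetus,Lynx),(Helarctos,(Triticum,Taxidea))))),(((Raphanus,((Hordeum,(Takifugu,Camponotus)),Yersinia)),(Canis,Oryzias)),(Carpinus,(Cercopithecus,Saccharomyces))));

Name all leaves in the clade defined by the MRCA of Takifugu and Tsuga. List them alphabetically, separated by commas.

Camponotus, Canis, Carpinus, Cercopithecus, Cricetus, Helarctos, Hordeum, Lynx, Melursus, Oryzias, Raphanus, Saccharomyces, Takifugu, Taxidea, Triticum, Tsuga, Yersinia

Tracing Takifugu: it sits inside (Takifugu,Camponotus).
Tracing Tsuga: it sits inside (Tsuga,((Cricetus,Lynx),(Helarctos,(Triticum,Taxidea)))).
The smallest clade enclosing both is the whole tree (their MRCA is the root), so the answer is all 17 tips in alphabetical order.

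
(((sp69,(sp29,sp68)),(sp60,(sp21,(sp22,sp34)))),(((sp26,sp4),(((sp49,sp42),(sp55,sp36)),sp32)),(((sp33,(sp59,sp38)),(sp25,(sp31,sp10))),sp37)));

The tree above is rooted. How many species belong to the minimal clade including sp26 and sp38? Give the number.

14

The MRCA of sp26 and sp38 is the node subtending (((sp26,sp4),(((sp49,sp42),(sp55,sp36)),sp32)),(((sp33,(sp59,sp38)),(sp25,(sp31,sp10))),sp37)).
That clade contains 14 terminal taxa: sp10, sp25, sp26, sp31, sp32, sp33, sp36, sp37, sp38, sp4, sp42, sp49, sp55, sp59.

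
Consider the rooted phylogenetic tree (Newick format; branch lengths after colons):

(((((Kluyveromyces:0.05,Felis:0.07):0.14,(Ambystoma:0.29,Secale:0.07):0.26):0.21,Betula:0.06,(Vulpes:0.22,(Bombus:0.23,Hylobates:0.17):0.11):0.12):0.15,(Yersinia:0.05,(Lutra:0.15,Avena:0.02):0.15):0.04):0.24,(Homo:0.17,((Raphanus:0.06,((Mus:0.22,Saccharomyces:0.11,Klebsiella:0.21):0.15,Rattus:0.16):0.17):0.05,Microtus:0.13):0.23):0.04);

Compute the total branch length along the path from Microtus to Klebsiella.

0.71

The path runs Microtus → … → MRCA → … → Klebsiella; the MRCA is the node subtending ((Raphanus,((Mus,Saccharomyces,Klebsiella),Rattus)),Microtus).
Branch lengths along that path: 0.13 + 0.05 + 0.17 + 0.15 + 0.21 = 0.71.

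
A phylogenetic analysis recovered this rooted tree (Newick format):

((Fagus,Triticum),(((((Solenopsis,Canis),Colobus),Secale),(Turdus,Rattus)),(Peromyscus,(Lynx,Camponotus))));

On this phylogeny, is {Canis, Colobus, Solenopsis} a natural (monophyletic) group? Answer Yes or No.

Yes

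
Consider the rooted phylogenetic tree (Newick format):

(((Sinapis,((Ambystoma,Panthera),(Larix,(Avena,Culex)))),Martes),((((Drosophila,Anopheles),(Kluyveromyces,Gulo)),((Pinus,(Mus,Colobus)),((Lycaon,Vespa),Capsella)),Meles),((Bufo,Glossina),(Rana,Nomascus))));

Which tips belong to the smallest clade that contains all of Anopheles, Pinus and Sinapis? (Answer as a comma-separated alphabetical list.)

Tracing Anopheles: it sits inside (Drosophila,Anopheles).
Tracing Pinus: it sits inside (Pinus,(Mus,Colobus)).
Tracing Sinapis: it sits inside (Sinapis,((Ambystoma,Panthera),(Larix,(Avena,Culex)))).
The smallest clade enclosing all 3 is the whole tree (their MRCA is the root), so the answer is all 22 tips in alphabetical order.

Ambystoma, Anopheles, Avena, Bufo, Capsella, Colobus, Culex, Drosophila, Glossina, Gulo, Kluyveromyces, Larix, Lycaon, Martes, Meles, Mus, Nomascus, Panthera, Pinus, Rana, Sinapis, Vespa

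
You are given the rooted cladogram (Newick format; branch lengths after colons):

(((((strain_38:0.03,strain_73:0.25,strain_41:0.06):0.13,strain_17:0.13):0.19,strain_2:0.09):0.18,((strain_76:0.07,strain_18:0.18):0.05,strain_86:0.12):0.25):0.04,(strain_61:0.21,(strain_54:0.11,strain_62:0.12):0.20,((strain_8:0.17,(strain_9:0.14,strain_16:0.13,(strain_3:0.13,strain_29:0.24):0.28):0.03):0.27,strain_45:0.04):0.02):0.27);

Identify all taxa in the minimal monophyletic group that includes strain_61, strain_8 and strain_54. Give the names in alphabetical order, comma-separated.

strain_16, strain_29, strain_3, strain_45, strain_54, strain_61, strain_62, strain_8, strain_9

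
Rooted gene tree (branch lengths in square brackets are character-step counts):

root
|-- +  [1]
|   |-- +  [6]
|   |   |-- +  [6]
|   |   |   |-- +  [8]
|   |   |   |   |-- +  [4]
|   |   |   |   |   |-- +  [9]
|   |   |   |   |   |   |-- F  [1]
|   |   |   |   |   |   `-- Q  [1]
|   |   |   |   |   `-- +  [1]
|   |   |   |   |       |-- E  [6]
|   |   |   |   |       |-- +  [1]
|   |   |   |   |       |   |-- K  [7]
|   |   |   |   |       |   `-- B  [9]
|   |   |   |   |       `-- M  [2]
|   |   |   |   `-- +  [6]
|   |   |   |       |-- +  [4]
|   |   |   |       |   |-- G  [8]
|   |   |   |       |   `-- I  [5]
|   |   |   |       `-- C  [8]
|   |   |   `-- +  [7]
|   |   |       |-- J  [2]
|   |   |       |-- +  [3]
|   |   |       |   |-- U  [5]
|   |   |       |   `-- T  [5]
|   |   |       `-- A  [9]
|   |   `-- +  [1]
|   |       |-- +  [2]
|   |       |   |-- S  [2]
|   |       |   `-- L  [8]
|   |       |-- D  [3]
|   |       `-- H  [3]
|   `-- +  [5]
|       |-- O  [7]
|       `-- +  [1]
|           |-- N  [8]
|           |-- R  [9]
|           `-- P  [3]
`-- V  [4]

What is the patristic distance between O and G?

The path runs O → … → MRCA → … → G; the MRCA is the node subtending ((((((F,Q),(E,(K,B),M)),((G,I),C)),(J,(U,T),A)),((S,L),D,H)),(O,(N,R,P))).
Branch lengths along that path: 7 + 5 + 6 + 6 + 8 + 6 + 4 + 8 = 50.

50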